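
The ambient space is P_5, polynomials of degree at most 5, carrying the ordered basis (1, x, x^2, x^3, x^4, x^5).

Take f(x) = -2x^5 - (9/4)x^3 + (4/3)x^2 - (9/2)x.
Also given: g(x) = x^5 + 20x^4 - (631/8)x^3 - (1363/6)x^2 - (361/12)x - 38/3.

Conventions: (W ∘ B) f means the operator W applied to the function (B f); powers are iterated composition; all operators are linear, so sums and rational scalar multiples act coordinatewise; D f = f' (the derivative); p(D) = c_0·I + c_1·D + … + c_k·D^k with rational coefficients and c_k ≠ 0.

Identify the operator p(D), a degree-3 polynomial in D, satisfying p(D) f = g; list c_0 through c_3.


D^0 f = -2x^5 - (9/4)x^3 + (4/3)x^2 - (9/2)x
D^1 f = -10x^4 - (27/4)x^2 + (8/3)x - 9/2
D^2 f = -40x^3 - (27/2)x + 8/3
D^3 f = -120x^2 - 27/2
matching coefficients of g against c_0 f + c_1 Df + … from the top degree down determines the c_i
solution: c_0 = -1/2, c_1 = -2, c_2 = 2, c_3 = 2

c_0 = -1/2, c_1 = -2, c_2 = 2, c_3 = 2


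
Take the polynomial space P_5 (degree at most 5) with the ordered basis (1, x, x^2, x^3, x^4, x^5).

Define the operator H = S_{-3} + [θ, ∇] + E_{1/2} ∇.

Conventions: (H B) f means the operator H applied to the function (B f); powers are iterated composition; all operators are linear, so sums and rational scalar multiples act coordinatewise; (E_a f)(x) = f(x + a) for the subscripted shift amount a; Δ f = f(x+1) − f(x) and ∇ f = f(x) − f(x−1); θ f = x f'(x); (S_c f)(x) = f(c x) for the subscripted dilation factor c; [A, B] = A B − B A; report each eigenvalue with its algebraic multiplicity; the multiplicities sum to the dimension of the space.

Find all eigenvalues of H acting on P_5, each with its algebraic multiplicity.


image of 1: 1
image of x: -3x
image of x^2: 9x^2 + 2
image of x^3: -27x^3 + 6x - 11/4
image of x^4: 81x^4 + 12x^2 - 11x + 4
image of x^5: -243x^5 + 20x^3 - (55/2)x^2 + 20x - 79/16
the matrix is upper triangular; its diagonal is (1, -3, 9, -27, 81, -243)
for a triangular matrix the eigenvalues are the diagonal entries, with algebraic multiplicity their repetition count

λ = -243 (multiplicity 1), λ = -27 (multiplicity 1), λ = -3 (multiplicity 1), λ = 1 (multiplicity 1), λ = 9 (multiplicity 1), λ = 81 (multiplicity 1)


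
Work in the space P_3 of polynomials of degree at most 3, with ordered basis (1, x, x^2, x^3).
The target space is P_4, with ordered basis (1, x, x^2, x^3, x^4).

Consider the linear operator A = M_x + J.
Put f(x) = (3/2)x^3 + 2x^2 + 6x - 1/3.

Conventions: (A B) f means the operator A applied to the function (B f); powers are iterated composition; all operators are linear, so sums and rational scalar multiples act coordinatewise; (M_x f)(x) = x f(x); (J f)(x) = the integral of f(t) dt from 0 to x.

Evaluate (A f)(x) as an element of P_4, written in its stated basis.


the image equals g(x) = (15/8)x^4 + (8/3)x^3 + 9x^2 - (2/3)x

M_x f = (3/2)x^4 + 2x^3 + 6x^2 - (1/3)x
J f = (3/8)x^4 + (2/3)x^3 + 3x^2 - (1/3)x
(M_x + J) f = (15/8)x^4 + (8/3)x^3 + 9x^2 - (2/3)x


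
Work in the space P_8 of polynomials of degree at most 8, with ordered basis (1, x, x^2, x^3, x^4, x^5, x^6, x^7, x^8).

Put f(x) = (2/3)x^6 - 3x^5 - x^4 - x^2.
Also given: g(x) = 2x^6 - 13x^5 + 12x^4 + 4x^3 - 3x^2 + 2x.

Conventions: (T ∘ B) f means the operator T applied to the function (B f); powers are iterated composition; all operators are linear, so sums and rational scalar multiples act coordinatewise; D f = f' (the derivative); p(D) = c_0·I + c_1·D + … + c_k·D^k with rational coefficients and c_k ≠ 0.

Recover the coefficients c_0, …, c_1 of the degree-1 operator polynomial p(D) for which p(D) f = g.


D^0 f = (2/3)x^6 - 3x^5 - x^4 - x^2
D^1 f = 4x^5 - 15x^4 - 4x^3 - 2x
matching coefficients of g against c_0 f + c_1 Df + … from the top degree down determines the c_i
solution: c_0 = 3, c_1 = -1

c_0 = 3, c_1 = -1


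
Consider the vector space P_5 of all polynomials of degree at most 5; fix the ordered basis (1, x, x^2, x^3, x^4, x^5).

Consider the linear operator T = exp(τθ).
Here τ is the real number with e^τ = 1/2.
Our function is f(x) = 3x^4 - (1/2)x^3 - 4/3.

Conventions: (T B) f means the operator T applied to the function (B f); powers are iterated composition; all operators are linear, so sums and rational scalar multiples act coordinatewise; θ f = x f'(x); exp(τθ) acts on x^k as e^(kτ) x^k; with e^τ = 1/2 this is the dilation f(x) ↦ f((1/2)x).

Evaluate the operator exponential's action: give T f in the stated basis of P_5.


exp(τθ) x^k = e^(kτ) x^k; with e^τ = 1/2 this sends x^k to (1/2)^k x^k
x^3 ↦ 1/8 x^3
x^4 ↦ 1/16 x^4
applying this coordinatewise to f: exp(τθ) f = (3/16)x^4 - (1/16)x^3 - 4/3

the result is g(x) = (3/16)x^4 - (1/16)x^3 - 4/3


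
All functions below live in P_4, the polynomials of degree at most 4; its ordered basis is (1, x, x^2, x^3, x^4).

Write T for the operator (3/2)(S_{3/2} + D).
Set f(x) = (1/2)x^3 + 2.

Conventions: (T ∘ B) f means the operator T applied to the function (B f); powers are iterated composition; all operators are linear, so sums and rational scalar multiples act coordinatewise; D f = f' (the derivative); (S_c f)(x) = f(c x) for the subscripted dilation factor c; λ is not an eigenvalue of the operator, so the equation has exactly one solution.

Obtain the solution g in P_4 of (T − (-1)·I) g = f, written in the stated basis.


the result is g(x) = (8/97)x^3 - (288/3395)x^2 + (3456/44135)x + 166172/220675

write g with unknown coordinates in the stated basis and equate coefficients in (T − (-1)·I) g = f
solving from the highest basis element down gives g = (8/97)x^3 - (288/3395)x^2 + (3456/44135)x + 166172/220675
check: T g = (81/194)x^3 + (288/3395)x^2 - (3456/44135)x + 275178/220675
so T g − (-1)·g = (1/2)x^3 + 2 = f ✓


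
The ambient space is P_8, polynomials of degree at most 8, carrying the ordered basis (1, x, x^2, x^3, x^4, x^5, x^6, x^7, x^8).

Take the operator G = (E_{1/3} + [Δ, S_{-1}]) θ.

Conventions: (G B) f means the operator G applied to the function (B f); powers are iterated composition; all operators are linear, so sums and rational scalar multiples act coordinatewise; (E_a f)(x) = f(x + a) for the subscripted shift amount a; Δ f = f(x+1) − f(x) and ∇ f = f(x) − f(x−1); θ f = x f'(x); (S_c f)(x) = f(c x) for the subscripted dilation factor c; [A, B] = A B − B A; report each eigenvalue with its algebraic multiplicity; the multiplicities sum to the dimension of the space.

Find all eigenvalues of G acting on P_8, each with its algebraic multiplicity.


image of 1: 0
image of x: x - 5/3
image of x^2: 2x^2 + (28/3)x + 2/9
image of x^3: 3x^3 - 15x^2 + x - 53/9
image of x^4: 4x^4 + (112/3)x^3 + (8/3)x^2 + (880/27)x + 4/81
image of x^5: 5x^5 - (125/3)x^4 + (50/9)x^3 - (2650/27)x^2 + (25/81)x - 2425/243
image of x^6: 6x^6 + 84x^5 + 10x^4 + (2200/9)x^3 + (10/9)x^2 + (1948/27)x + 2/243
image of x^7: 7x^7 - (245/3)x^6 + (49/3)x^5 - (12985/27)x^4 + (245/81)x^3 - (23765/81)x^2 + (49/729)x - 30611/2187
image of x^8: 8x^8 + (448/3)x^7 + (224/9)x^6 + (24640/27)x^5 + (560/81)x^4 + (218176/243)x^3 + (224/729)x^2 + (280000/2187)x + 8/6561
the matrix is upper triangular; its diagonal is (0, 1, 2, 3, 4, 5, 6, 7, 8)
for a triangular matrix the eigenvalues are the diagonal entries, with algebraic multiplicity their repetition count

λ = 0 (multiplicity 1), λ = 1 (multiplicity 1), λ = 2 (multiplicity 1), λ = 3 (multiplicity 1), λ = 4 (multiplicity 1), λ = 5 (multiplicity 1), λ = 6 (multiplicity 1), λ = 7 (multiplicity 1), λ = 8 (multiplicity 1)


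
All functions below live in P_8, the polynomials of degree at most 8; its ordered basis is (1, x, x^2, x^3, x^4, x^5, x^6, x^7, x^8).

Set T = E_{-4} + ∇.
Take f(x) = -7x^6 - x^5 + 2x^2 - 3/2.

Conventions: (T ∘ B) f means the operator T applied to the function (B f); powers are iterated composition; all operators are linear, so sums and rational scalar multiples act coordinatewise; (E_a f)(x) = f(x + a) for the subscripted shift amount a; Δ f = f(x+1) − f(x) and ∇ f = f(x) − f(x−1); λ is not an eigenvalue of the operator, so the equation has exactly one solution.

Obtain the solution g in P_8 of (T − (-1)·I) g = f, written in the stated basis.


write g with unknown coordinates in the stated basis and equate coefficients in (T − (-1)·I) g = f
solving from the highest basis element down gives g = -(7/2)x^6 - 32x^5 + (615/4)x^4 + (2235/2)x^3 - (21101/4)x^2 - (23877/2)x + 112209/4
check: T g = -(7/2)x^6 + 31x^5 - (615/4)x^4 - (2235/2)x^3 + (21109/4)x^2 + (23877/2)x - 112215/4
so T g − (-1)·g = -7x^6 - x^5 + 2x^2 - 3/2 = f ✓

the result is g(x) = -(7/2)x^6 - 32x^5 + (615/4)x^4 + (2235/2)x^3 - (21101/4)x^2 - (23877/2)x + 112209/4


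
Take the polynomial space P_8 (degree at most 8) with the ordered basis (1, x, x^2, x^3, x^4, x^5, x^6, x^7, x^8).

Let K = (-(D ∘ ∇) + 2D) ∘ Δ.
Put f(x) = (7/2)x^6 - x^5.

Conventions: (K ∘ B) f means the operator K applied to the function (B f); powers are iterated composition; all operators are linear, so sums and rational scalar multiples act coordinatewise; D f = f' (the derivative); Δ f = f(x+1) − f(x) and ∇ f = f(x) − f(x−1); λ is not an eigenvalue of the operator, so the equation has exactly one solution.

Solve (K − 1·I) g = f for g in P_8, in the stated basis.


write g with unknown coordinates in the stated basis and equate coefficients in (K − 1·I) g = f
solving from the highest basis element down gives g = -(7/2)x^6 + x^5 - 210x^4 + 40x^3 - 5460x^2 + 520x - 23562
check: K g = -210x^4 + 40x^3 - 5460x^2 + 520x - 23562
so K g − 1·g = (7/2)x^6 - x^5 = f ✓

g(x) = -(7/2)x^6 + x^5 - 210x^4 + 40x^3 - 5460x^2 + 520x - 23562


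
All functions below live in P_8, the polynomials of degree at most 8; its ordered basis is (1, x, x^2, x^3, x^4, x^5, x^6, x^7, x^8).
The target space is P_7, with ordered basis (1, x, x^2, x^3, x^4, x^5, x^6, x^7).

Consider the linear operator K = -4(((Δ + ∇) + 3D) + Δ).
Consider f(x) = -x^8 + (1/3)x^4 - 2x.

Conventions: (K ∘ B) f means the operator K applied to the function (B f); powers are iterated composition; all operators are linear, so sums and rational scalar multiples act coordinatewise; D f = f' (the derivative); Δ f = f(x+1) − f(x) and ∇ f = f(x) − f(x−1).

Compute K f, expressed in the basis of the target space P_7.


Δ f = -8x^7 - 28x^6 - 56x^5 - 70x^4 - (164/3)x^3 - 26x^2 - (20/3)x - 8/3
∇ f = -8x^7 + 28x^6 - 56x^5 + 70x^4 - (164/3)x^3 + 26x^2 - (20/3)x - 4/3
(Δ + ∇) f = -16x^7 - 112x^5 - (328/3)x^3 - (40/3)x - 4
D f = -8x^7 + (4/3)x^3 - 2
(3D) f = -24x^7 + 4x^3 - 6
((Δ + ∇) + 3D) f = -40x^7 - 112x^5 - (316/3)x^3 - (40/3)x - 10
Δ f = -8x^7 - 28x^6 - 56x^5 - 70x^4 - (164/3)x^3 - 26x^2 - (20/3)x - 8/3
(((Δ + ∇) + 3D) + Δ) f = -48x^7 - 28x^6 - 168x^5 - 70x^4 - 160x^3 - 26x^2 - 20x - 38/3
(-4(((Δ + ∇) + 3D) + Δ)) f = 192x^7 + 112x^6 + 672x^5 + 280x^4 + 640x^3 + 104x^2 + 80x + 152/3

g(x) = 192x^7 + 112x^6 + 672x^5 + 280x^4 + 640x^3 + 104x^2 + 80x + 152/3


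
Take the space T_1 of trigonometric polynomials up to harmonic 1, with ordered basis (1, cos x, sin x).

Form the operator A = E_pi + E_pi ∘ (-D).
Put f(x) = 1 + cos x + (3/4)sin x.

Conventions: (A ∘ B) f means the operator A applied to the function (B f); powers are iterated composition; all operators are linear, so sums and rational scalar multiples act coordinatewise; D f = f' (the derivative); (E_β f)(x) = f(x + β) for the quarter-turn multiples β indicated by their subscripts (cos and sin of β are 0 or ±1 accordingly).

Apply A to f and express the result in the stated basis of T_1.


the image equals g(x) = 1 - (1/4)cos x - (7/4)sin x

E_pi f = 1 - cos x - (3/4)sin x
D f = (3/4)cos x - sin x
(-D) f = -(3/4)cos x + sin x
E_pi (-D) f = (3/4)cos x - sin x
(E_pi + E_pi ∘ (-D)) f = 1 - (1/4)cos x - (7/4)sin x


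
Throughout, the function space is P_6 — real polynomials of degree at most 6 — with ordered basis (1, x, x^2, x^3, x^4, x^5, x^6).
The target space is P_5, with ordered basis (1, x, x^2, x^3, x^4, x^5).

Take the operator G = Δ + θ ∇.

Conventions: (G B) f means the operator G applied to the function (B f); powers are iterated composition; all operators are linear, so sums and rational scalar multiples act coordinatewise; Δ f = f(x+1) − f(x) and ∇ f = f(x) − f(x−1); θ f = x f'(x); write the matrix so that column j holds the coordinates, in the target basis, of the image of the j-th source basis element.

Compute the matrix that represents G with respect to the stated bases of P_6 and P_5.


the matrix is [[0, 1, 1, 1, 1, 1, 1]; [0, 0, 4, 0, 8, 0, 12]; [0, 0, 0, 9, -6, 30, -15]; [0, 0, 0, 0, 16, -20, 80]; [0, 0, 0, 0, 0, 25, -45]; [0, 0, 0, 0, 0, 0, 36]] (rows listed top to bottom)

image of 1: 0
image of x: 1
image of x^2: 4x + 1
image of x^3: 9x^2 + 1
image of x^4: 16x^3 - 6x^2 + 8x + 1
image of x^5: 25x^4 - 20x^3 + 30x^2 + 1
image of x^6: 36x^5 - 45x^4 + 80x^3 - 15x^2 + 12x + 1
each image's coordinates form column j of the matrix


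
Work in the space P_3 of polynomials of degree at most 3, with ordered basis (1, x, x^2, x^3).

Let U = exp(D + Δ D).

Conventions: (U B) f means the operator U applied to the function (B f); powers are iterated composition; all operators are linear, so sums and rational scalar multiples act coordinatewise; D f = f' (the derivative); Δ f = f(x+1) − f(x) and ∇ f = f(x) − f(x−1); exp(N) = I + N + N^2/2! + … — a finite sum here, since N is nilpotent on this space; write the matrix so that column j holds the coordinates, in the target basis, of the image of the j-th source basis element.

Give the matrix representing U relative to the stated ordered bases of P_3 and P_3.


the matrix is [[1, 1, 3, 10]; [0, 1, 2, 9]; [0, 0, 1, 3]; [0, 0, 0, 1]] (rows listed top to bottom)

image of 1: 1
image of x: x + 1
image of x^2: x^2 + 2x + 3
image of x^3: x^3 + 3x^2 + 9x + 10
each image's coordinates form column j of the matrix


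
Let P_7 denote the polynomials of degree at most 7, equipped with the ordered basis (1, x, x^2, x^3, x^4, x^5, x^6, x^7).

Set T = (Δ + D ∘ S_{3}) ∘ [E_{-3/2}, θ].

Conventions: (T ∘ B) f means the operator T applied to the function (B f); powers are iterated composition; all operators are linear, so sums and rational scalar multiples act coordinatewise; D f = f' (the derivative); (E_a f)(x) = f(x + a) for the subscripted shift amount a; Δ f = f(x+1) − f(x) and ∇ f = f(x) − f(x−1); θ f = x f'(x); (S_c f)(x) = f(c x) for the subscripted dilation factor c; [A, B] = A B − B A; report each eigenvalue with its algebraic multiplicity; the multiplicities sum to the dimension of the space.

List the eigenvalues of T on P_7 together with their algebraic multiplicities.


λ = 0 (multiplicity 8)

image of 1: 0
image of x: 0
image of x^2: -12
image of x^3: -90x + 99/2
image of x^4: -504x^2 + 522x - 141
image of x^5: -2460x^3 + 3735x^2 - 1920x + 1365/4
image of x^6: -10980x^4 + 22050x^3 - 16695x^2 + (11385/2)x - 1503/2
image of x^7: -45990x^5 + (230265/2)x^4 - 115500x^3 + (232785/4)x^2 - (118629/8)x + 49749/32
the matrix is upper triangular; its diagonal is (0, 0, 0, 0, 0, 0, 0, 0)
for a triangular matrix the eigenvalues are the diagonal entries, with algebraic multiplicity their repetition count


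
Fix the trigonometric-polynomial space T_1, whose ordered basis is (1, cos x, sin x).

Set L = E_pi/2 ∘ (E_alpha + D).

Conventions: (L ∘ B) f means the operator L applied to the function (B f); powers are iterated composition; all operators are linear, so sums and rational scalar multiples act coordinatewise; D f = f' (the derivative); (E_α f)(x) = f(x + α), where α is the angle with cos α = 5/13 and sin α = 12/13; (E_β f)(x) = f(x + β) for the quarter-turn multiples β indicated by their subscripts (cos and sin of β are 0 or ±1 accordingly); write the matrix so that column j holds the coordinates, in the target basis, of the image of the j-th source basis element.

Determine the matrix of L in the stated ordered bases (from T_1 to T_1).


the matrix is [[1, 0, 0]; [0, -25/13, 5/13]; [0, -5/13, -25/13]] (rows listed top to bottom)

image of 1: 1
image of cos x: -(25/13)cos x - (5/13)sin x
image of sin x: (5/13)cos x - (25/13)sin x
each image's coordinates form column j of the matrix


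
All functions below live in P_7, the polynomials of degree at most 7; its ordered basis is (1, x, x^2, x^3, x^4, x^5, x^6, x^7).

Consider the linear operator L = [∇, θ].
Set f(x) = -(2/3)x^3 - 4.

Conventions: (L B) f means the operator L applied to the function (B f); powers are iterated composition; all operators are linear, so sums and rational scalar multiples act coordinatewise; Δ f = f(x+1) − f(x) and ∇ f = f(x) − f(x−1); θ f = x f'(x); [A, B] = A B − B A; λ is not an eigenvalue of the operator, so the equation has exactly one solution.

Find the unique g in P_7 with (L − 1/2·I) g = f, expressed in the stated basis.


write g with unknown coordinates in the stated basis and equate coefficients in (L − 1/2·I) g = f
solving from the highest basis element down gives g = (4/3)x^3 + 8x^2 + 16x + 16
check: L g = 4x^2 + 8x + 4
so L g − 1/2·g = -(2/3)x^3 - 4 = f ✓

the image equals g(x) = (4/3)x^3 + 8x^2 + 16x + 16


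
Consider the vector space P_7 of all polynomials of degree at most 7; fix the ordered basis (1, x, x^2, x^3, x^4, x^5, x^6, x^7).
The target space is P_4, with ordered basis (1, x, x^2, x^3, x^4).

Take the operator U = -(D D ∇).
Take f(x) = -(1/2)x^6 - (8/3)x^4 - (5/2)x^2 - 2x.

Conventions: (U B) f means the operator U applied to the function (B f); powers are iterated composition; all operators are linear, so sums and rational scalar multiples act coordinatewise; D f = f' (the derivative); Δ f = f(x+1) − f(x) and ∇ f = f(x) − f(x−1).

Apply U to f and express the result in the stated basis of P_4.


∇ f = -3x^5 + (15/2)x^4 - (62/3)x^3 + (47/2)x^2 - (56/3)x + 11/3
D ∇ f = -15x^4 + 30x^3 - 62x^2 + 47x - 56/3
D (D ∇) f = -60x^3 + 90x^2 - 124x + 47
(-(D D ∇)) f = 60x^3 - 90x^2 + 124x - 47

the result is g(x) = 60x^3 - 90x^2 + 124x - 47


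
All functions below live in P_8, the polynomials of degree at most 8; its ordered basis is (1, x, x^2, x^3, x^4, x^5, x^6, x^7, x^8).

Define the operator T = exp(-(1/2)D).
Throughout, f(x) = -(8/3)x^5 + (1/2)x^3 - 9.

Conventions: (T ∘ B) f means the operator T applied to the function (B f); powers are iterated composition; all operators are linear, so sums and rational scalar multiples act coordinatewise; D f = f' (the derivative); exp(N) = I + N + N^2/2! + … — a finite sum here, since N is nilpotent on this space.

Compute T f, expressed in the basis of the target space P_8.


order-1 term: (20/3)x^4 - (3/4)x^2
order-2 term: -(20/3)x^3 + (3/8)x
order-3 term: (10/3)x^2 - 1/16
order-4 term: -(5/6)x
order-5 term: 1/12
the series for exp(-(1/2)D) f terminates at order 5
exp(-(1/2)D) f = -(8/3)x^5 + (20/3)x^4 - (37/6)x^3 + (31/12)x^2 - (11/24)x - 431/48

the result is g(x) = -(8/3)x^5 + (20/3)x^4 - (37/6)x^3 + (31/12)x^2 - (11/24)x - 431/48


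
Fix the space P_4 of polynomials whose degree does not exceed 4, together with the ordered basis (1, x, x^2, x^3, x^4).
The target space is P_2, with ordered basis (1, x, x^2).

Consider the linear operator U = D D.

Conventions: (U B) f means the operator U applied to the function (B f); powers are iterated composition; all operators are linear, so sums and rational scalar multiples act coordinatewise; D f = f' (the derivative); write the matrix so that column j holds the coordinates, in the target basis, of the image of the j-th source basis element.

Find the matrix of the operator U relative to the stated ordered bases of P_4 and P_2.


image of 1: 0
image of x: 0
image of x^2: 2
image of x^3: 6x
image of x^4: 12x^2
each image's coordinates form column j of the matrix

the matrix is [[0, 0, 2, 0, 0]; [0, 0, 0, 6, 0]; [0, 0, 0, 0, 12]] (rows listed top to bottom)


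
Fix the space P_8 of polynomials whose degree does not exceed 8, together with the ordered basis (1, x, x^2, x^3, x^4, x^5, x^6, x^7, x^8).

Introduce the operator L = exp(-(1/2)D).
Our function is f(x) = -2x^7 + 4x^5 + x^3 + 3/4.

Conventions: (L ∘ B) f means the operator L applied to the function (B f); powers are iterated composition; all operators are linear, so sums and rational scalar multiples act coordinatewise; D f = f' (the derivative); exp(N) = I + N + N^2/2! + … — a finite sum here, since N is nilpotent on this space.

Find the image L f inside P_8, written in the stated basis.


the image equals g(x) = -2x^7 + 7x^6 - (13/2)x^5 - (5/4)x^4 + (53/8)x^3 - (83/16)x^2 + (57/32)x + 33/64

order-1 term: 7x^6 - 10x^4 - (3/2)x^2
order-2 term: -(21/2)x^5 + 10x^3 + (3/4)x
order-3 term: (35/4)x^4 - 5x^2 - 1/8
order-4 term: -(35/8)x^3 + (5/4)x
order-5 term: (21/16)x^2 - 1/8
order-6 term: -(7/32)x
order-7 term: 1/64
the series for exp(-(1/2)D) f terminates at order 7
exp(-(1/2)D) f = -2x^7 + 7x^6 - (13/2)x^5 - (5/4)x^4 + (53/8)x^3 - (83/16)x^2 + (57/32)x + 33/64


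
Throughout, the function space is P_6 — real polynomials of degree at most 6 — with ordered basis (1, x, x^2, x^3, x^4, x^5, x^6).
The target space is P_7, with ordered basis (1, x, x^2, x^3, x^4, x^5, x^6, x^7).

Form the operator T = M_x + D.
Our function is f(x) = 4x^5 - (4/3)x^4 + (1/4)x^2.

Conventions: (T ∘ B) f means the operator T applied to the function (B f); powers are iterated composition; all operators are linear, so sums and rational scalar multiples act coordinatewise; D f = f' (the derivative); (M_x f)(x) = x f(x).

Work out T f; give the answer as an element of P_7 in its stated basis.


g(x) = 4x^6 - (4/3)x^5 + 20x^4 - (61/12)x^3 + (1/2)x

M_x f = 4x^6 - (4/3)x^5 + (1/4)x^3
D f = 20x^4 - (16/3)x^3 + (1/2)x
(M_x + D) f = 4x^6 - (4/3)x^5 + 20x^4 - (61/12)x^3 + (1/2)x


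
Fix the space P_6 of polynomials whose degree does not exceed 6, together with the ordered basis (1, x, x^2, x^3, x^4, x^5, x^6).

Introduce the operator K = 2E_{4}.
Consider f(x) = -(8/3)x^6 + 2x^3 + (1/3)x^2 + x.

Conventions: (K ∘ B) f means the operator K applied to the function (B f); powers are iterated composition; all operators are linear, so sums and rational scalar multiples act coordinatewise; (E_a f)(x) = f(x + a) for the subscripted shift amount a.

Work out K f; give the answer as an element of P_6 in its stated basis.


E_{4} f = -(8/3)x^6 - 64x^5 - 640x^4 - (10234/3)x^3 - (30647/3)x^2 - (48853/3)x - 32356/3
(2E_{4}) f = -(16/3)x^6 - 128x^5 - 1280x^4 - (20468/3)x^3 - (61294/3)x^2 - (97706/3)x - 64712/3

the result is g(x) = -(16/3)x^6 - 128x^5 - 1280x^4 - (20468/3)x^3 - (61294/3)x^2 - (97706/3)x - 64712/3


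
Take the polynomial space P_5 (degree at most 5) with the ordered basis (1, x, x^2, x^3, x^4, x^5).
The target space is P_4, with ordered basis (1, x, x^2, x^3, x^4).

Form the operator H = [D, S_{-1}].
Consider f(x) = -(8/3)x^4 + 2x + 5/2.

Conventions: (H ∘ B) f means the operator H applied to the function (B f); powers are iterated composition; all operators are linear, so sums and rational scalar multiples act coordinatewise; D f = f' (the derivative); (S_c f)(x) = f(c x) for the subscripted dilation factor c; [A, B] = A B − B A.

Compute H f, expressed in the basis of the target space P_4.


the image equals g(x) = -(64/3)x^3 - 4

S_{-1} f = -(8/3)x^4 - 2x + 5/2
D S_{-1} f = -(32/3)x^3 - 2
D f = -(32/3)x^3 + 2
S_{-1} D f = (32/3)x^3 + 2
[D, S_{-1}] f = -(64/3)x^3 - 4


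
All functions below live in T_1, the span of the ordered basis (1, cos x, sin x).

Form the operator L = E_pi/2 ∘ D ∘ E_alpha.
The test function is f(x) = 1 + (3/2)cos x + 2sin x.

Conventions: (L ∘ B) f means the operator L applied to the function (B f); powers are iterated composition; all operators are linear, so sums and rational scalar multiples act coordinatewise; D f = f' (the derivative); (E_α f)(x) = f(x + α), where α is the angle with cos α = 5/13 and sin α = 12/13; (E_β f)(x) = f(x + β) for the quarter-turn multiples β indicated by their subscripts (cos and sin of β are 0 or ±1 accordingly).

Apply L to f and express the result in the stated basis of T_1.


the image equals g(x) = -(63/26)cos x + (8/13)sin x

E_alpha f = 1 + (63/26)cos x - (8/13)sin x
D E_alpha f = -(8/13)cos x - (63/26)sin x
E_pi/2 (D ∘ E_alpha) f = -(63/26)cos x + (8/13)sin x


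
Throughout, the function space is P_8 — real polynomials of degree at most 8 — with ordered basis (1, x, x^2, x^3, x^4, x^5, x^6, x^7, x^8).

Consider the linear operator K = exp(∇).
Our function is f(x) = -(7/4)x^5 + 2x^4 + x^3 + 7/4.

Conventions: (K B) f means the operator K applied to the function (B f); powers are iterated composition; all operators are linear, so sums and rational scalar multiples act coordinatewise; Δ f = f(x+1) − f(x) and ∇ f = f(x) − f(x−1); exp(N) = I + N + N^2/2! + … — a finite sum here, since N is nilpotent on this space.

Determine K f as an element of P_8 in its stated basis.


order-1 term: -(35/4)x^4 + (51/2)x^3 - (53/2)x^2 + (55/4)x - 11/4
order-2 term: -(35/2)x^3 + (129/2)x^2 - (329/4)x + 149/4
order-3 term: -(35/2)x^2 + (121/2)x - 219/4
order-4 term: -(35/4)x + 39/2
order-5 term: -7/4
the series for exp(∇) f terminates at order 5
exp(∇) f = -(7/4)x^5 - (27/4)x^4 + 9x^3 + (41/2)x^2 - (67/4)x - 3/4

g(x) = -(7/4)x^5 - (27/4)x^4 + 9x^3 + (41/2)x^2 - (67/4)x - 3/4


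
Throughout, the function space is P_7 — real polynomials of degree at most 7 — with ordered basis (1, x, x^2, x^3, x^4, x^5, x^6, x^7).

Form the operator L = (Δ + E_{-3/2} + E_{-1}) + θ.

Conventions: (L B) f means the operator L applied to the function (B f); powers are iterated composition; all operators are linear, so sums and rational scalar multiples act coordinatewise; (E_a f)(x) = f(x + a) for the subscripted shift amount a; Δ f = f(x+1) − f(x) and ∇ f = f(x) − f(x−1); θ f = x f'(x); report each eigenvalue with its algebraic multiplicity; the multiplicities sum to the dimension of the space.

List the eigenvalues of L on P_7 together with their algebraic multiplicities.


image of 1: 2
image of x: 3x - 3/2
image of x^2: 4x^2 - 3x + 17/4
image of x^3: 5x^3 - (9/2)x^2 + (51/4)x - 27/8
image of x^4: 6x^4 - 6x^3 + (51/2)x^2 - (27/2)x + 113/16
image of x^5: 7x^5 - (15/2)x^4 + (85/2)x^3 - (135/4)x^2 + (565/16)x - 243/32
image of x^6: 8x^6 - 9x^5 + (255/4)x^4 - (135/2)x^3 + (1695/16)x^2 - (729/16)x + 857/64
image of x^7: 9x^7 - (21/2)x^6 + (357/4)x^5 - (945/8)x^4 + (3955/16)x^3 - (5103/32)x^2 + (5999/64)x - 2187/128
the matrix is upper triangular; its diagonal is (2, 3, 4, 5, 6, 7, 8, 9)
for a triangular matrix the eigenvalues are the diagonal entries, with algebraic multiplicity their repetition count

λ = 2 (multiplicity 1), λ = 3 (multiplicity 1), λ = 4 (multiplicity 1), λ = 5 (multiplicity 1), λ = 6 (multiplicity 1), λ = 7 (multiplicity 1), λ = 8 (multiplicity 1), λ = 9 (multiplicity 1)


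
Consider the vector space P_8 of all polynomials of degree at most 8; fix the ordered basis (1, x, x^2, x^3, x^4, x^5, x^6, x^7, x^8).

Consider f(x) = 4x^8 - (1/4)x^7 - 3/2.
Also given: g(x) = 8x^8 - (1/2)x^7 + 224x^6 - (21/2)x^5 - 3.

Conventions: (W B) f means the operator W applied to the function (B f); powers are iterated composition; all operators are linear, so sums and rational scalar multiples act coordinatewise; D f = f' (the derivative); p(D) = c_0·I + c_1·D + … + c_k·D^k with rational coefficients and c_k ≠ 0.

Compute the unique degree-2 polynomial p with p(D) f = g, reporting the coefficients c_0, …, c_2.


c_0 = 2, c_1 = 0, c_2 = 1

D^0 f = 4x^8 - (1/4)x^7 - 3/2
D^1 f = 32x^7 - (7/4)x^6
D^2 f = 224x^6 - (21/2)x^5
matching coefficients of g against c_0 f + c_1 Df + … from the top degree down determines the c_i
solution: c_0 = 2, c_1 = 0, c_2 = 1


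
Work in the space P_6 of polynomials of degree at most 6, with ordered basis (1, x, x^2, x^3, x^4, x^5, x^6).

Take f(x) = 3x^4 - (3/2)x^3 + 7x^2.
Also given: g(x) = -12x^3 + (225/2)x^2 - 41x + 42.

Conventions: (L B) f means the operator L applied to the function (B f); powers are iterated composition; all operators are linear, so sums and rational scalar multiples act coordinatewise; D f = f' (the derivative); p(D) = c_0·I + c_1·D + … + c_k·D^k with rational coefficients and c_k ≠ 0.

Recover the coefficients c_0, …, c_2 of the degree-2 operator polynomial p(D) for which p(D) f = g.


D^0 f = 3x^4 - (3/2)x^3 + 7x^2
D^1 f = 12x^3 - (9/2)x^2 + 14x
D^2 f = 36x^2 - 9x + 14
matching coefficients of g against c_0 f + c_1 Df + … from the top degree down determines the c_i
solution: c_0 = 0, c_1 = -1, c_2 = 3

c_0 = 0, c_1 = -1, c_2 = 3


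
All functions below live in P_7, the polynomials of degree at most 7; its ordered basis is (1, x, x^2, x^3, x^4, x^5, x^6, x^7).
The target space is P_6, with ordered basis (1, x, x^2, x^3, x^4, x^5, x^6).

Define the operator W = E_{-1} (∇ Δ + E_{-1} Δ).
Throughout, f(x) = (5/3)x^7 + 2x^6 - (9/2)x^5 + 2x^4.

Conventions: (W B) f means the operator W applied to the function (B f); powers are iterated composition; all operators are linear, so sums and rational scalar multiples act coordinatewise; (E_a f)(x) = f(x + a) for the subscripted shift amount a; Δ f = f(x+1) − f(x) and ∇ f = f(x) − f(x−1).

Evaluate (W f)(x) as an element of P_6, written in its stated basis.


Δ f = (35/3)x^6 + 47x^5 + (395/6)x^4 + (184/3)x^3 + 32x^2 + (55/6)x + 7/6
∇ Δ f = 70x^5 + 60x^4 + (80/3)x^3 + 84x^2 - (65/3)x + 8
Δ f = (35/3)x^6 + 47x^5 + (395/6)x^4 + (184/3)x^3 + 32x^2 + (55/6)x + 7/6
E_{-1} Δ f = (35/3)x^6 - 23x^5 + (35/6)x^4 + (104/3)x^3 - 52x^2 + (185/6)x - 41/6
(∇ Δ + E_{-1} Δ) f = (35/3)x^6 + 47x^5 + (395/6)x^4 + (184/3)x^3 + 32x^2 + (55/6)x + 7/6
E_{-1} (∇ Δ + E_{-1} Δ) f = (35/3)x^6 - 23x^5 + (35/6)x^4 + (104/3)x^3 - 52x^2 + (185/6)x - 41/6

the image equals g(x) = (35/3)x^6 - 23x^5 + (35/6)x^4 + (104/3)x^3 - 52x^2 + (185/6)x - 41/6


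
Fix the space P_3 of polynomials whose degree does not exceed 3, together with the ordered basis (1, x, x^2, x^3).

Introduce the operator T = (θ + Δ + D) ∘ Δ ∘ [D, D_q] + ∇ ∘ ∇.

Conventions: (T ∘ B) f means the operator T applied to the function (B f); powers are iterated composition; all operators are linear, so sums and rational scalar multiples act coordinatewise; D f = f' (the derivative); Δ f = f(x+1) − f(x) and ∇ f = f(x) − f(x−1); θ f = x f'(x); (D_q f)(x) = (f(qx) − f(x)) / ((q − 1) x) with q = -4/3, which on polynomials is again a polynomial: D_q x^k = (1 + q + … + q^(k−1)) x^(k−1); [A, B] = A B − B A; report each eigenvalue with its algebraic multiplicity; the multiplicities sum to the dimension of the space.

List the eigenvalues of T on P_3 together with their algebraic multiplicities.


λ = 0 (multiplicity 4)

image of 1: 0
image of x: 0
image of x^2: 2
image of x^3: 6x - 6
the matrix is upper triangular; its diagonal is (0, 0, 0, 0)
for a triangular matrix the eigenvalues are the diagonal entries, with algebraic multiplicity their repetition count


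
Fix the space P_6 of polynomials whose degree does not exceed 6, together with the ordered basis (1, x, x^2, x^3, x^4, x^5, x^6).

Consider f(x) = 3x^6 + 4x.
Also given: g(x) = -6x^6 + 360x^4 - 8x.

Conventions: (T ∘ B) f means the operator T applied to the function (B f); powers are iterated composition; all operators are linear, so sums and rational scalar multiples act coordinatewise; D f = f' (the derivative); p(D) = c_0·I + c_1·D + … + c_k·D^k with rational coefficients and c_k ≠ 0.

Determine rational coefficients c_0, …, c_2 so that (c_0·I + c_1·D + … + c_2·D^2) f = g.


p(D) = -2·I + 4·D^2, i.e. c_0 = -2, c_1 = 0, c_2 = 4

D^0 f = 3x^6 + 4x
D^1 f = 18x^5 + 4
D^2 f = 90x^4
matching coefficients of g against c_0 f + c_1 Df + … from the top degree down determines the c_i
solution: c_0 = -2, c_1 = 0, c_2 = 4


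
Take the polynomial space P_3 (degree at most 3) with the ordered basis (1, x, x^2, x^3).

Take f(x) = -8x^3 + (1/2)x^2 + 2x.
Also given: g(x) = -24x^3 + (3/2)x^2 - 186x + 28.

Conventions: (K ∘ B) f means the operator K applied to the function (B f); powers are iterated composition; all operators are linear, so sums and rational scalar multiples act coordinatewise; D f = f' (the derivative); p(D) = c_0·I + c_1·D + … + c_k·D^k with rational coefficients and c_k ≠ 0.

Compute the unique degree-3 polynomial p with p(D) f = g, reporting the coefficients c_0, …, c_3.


D^0 f = -8x^3 + (1/2)x^2 + 2x
D^1 f = -24x^2 + x + 2
D^2 f = -48x + 1
D^3 f = -48
matching coefficients of g against c_0 f + c_1 Df + … from the top degree down determines the c_i
solution: c_0 = 3, c_1 = 0, c_2 = 4, c_3 = -1/2

p(D) = 3·I + 4·D^2 − (1/2)·D^3, i.e. c_0 = 3, c_1 = 0, c_2 = 4, c_3 = -1/2


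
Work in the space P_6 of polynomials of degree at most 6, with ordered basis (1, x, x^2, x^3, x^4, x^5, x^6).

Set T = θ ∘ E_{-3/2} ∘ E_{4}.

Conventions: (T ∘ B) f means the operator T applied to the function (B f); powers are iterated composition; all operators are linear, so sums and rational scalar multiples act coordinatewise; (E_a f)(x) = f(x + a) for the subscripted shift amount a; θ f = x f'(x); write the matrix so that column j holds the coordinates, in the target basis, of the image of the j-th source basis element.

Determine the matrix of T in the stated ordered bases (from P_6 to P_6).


image of 1: 0
image of x: x
image of x^2: 2x^2 + 5x
image of x^3: 3x^3 + 15x^2 + (75/4)x
image of x^4: 4x^4 + 30x^3 + 75x^2 + (125/2)x
image of x^5: 5x^5 + 50x^4 + (375/2)x^3 + (625/2)x^2 + (3125/16)x
image of x^6: 6x^6 + 75x^5 + 375x^4 + (1875/2)x^3 + (9375/8)x^2 + (9375/16)x
each image's coordinates form column j of the matrix

the matrix is [[0, 0, 0, 0, 0, 0, 0]; [0, 1, 5, 75/4, 125/2, 3125/16, 9375/16]; [0, 0, 2, 15, 75, 625/2, 9375/8]; [0, 0, 0, 3, 30, 375/2, 1875/2]; [0, 0, 0, 0, 4, 50, 375]; [0, 0, 0, 0, 0, 5, 75]; [0, 0, 0, 0, 0, 0, 6]] (rows listed top to bottom)


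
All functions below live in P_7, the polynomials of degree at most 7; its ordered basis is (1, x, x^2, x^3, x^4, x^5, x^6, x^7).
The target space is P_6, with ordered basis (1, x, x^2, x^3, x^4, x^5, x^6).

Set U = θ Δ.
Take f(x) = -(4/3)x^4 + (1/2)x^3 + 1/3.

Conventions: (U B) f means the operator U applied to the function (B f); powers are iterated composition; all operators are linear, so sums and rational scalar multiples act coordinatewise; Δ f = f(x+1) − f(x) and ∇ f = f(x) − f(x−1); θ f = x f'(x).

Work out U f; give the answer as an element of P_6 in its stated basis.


the result is g(x) = -16x^3 - 13x^2 - (23/6)x

Δ f = -(16/3)x^3 - (13/2)x^2 - (23/6)x - 5/6
θ Δ f = -16x^3 - 13x^2 - (23/6)x


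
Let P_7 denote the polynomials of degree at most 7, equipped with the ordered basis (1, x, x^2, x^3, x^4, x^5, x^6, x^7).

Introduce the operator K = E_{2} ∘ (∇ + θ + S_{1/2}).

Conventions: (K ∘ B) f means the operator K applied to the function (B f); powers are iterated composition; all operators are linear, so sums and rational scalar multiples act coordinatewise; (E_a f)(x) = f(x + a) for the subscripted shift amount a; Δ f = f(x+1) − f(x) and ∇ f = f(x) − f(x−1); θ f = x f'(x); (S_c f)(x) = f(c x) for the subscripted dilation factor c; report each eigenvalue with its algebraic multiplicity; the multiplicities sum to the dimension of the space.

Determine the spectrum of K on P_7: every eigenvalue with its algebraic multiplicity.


λ = 1 (multiplicity 1), λ = 3/2 (multiplicity 1), λ = 9/4 (multiplicity 1), λ = 25/8 (multiplicity 1), λ = 65/16 (multiplicity 1), λ = 161/32 (multiplicity 1), λ = 385/64 (multiplicity 1), λ = 897/128 (multiplicity 1)

image of 1: 1
image of x: (3/2)x + 4
image of x^2: (9/4)x^2 + 11x + 12
image of x^3: (25/8)x^3 + (87/4)x^2 + (93/2)x + 32
image of x^4: (65/16)x^4 + (73/2)x^3 + (231/2)x^2 + 158x + 80
image of x^5: (161/32)x^5 + (885/16)x^4 + (925/4)x^3 + (945/2)x^2 + (955/2)x + 192
image of x^6: (385/64)x^6 + (1251/16)x^5 + (6495/16)x^4 + (2205/2)x^3 + (6675/4)x^2 + 1341x + 448
image of x^7: (897/128)x^7 + (6727/64)x^6 + (20853/32)x^5 + (35315/16)x^4 + (35595/8)x^3 + (21441/4)x^2 + (7161/2)x + 1024
the matrix is upper triangular; its diagonal is (1, 3/2, 9/4, 25/8, 65/16, 161/32, 385/64, 897/128)
for a triangular matrix the eigenvalues are the diagonal entries, with algebraic multiplicity their repetition count


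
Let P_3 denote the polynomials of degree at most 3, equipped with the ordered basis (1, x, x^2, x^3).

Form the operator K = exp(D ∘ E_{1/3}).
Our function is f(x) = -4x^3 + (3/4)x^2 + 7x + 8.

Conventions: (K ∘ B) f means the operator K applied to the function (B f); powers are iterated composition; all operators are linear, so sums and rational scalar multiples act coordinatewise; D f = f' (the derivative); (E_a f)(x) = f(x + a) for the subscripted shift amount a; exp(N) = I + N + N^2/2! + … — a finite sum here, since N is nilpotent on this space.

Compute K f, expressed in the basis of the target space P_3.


order-1 term: -12x^2 - (13/2)x + 37/6
order-2 term: -12x - 29/4
order-3 term: -4
the series for exp(D ∘ E_{1/3}) f terminates at order 3
exp(D ∘ E_{1/3}) f = -4x^3 - (45/4)x^2 - (23/2)x + 35/12

the image equals g(x) = -4x^3 - (45/4)x^2 - (23/2)x + 35/12


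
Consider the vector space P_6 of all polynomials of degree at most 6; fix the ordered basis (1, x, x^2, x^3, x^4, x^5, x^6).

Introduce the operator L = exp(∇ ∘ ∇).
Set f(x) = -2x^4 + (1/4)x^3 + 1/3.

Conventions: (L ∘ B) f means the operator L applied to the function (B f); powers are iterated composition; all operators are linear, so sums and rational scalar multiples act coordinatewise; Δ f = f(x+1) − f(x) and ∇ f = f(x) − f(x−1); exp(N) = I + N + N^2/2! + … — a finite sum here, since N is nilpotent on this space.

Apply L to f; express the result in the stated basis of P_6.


order-1 term: -24x^2 + (99/2)x - 59/2
order-2 term: -24
the series for exp(∇ ∘ ∇) f terminates at order 2
exp(∇ ∘ ∇) f = -2x^4 + (1/4)x^3 - 24x^2 + (99/2)x - 319/6

the image equals g(x) = -2x^4 + (1/4)x^3 - 24x^2 + (99/2)x - 319/6


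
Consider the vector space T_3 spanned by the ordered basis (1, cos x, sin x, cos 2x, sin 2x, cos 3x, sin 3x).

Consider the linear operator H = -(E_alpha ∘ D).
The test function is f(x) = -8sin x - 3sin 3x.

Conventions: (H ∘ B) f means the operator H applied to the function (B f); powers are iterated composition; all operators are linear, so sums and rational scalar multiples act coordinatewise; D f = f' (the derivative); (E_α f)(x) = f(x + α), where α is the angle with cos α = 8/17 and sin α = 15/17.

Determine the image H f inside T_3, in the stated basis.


the image equals g(x) = (64/17)cos x - (120/17)sin x - (43992/4913)cos 3x + (4455/4913)sin 3x

D f = -8cos x - 9cos 3x
E_alpha D f = -(64/17)cos x + (120/17)sin x + (43992/4913)cos 3x - (4455/4913)sin 3x
(-(E_alpha ∘ D)) f = (64/17)cos x - (120/17)sin x - (43992/4913)cos 3x + (4455/4913)sin 3x


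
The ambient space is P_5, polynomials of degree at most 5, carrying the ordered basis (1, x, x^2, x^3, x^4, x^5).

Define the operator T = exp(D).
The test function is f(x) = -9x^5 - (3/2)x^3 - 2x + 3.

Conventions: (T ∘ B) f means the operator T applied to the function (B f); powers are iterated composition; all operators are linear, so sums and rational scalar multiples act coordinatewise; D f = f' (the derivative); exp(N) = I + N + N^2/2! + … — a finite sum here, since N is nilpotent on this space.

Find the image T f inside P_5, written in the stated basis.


order-1 term: -45x^4 - (9/2)x^2 - 2
order-2 term: -90x^3 - (9/2)x
order-3 term: -90x^2 - 3/2
order-4 term: -45x
order-5 term: -9
the series for exp(D) f terminates at order 5
exp(D) f = -9x^5 - 45x^4 - (183/2)x^3 - (189/2)x^2 - (103/2)x - 19/2

the image equals g(x) = -9x^5 - 45x^4 - (183/2)x^3 - (189/2)x^2 - (103/2)x - 19/2


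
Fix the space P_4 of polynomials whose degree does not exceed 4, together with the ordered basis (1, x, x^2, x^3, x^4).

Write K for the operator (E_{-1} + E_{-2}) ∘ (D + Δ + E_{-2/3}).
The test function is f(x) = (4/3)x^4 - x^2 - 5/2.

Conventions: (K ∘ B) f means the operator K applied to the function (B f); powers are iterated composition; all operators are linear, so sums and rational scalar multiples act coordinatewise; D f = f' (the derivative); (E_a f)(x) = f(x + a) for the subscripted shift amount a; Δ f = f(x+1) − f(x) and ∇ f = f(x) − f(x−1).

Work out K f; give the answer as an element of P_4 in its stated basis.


g(x) = (8/3)x^4 - (16/9)x^3 - (26/9)x^2 - (202/81)x + 848/243

D f = (16/3)x^3 - 2x
Δ f = (16/3)x^3 + 8x^2 + (10/3)x + 1/3
E_{-2/3} f = (4/3)x^4 - (32/9)x^3 + (23/9)x^2 - (20/81)x - 1303/486
(D + Δ + E_{-2/3}) f = (4/3)x^4 + (64/9)x^3 + (95/9)x^2 + (88/81)x - 1141/486
E_{-1} (D + Δ + E_{-2/3}) f = (4/3)x^4 + (16/9)x^3 - (25/9)x^2 - (326/81)x + 653/486
E_{-2} (D + Δ + E_{-2/3}) f = (4/3)x^4 - (32/9)x^3 - (1/9)x^2 + (124/81)x + 1043/486
(E_{-1} + E_{-2}) (D + Δ + E_{-2/3}) f = (8/3)x^4 - (16/9)x^3 - (26/9)x^2 - (202/81)x + 848/243
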